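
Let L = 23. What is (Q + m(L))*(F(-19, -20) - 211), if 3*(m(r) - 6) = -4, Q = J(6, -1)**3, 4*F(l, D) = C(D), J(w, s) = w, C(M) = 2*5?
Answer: -46009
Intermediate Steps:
C(M) = 10
F(l, D) = 5/2 (F(l, D) = (1/4)*10 = 5/2)
Q = 216 (Q = 6**3 = 216)
m(r) = 14/3 (m(r) = 6 + (1/3)*(-4) = 6 - 4/3 = 14/3)
(Q + m(L))*(F(-19, -20) - 211) = (216 + 14/3)*(5/2 - 211) = (662/3)*(-417/2) = -46009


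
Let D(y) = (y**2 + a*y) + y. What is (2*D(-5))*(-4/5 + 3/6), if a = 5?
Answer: 3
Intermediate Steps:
D(y) = y**2 + 6*y (D(y) = (y**2 + 5*y) + y = y**2 + 6*y)
(2*D(-5))*(-4/5 + 3/6) = (2*(-5*(6 - 5)))*(-4/5 + 3/6) = (2*(-5*1))*(-4*1/5 + 3*(1/6)) = (2*(-5))*(-4/5 + 1/2) = -10*(-3/10) = 3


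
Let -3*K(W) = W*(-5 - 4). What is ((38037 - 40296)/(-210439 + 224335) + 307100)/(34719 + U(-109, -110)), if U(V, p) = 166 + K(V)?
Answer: 474162149/53357552 ≈ 8.8865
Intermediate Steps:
K(W) = 3*W (K(W) = -W*(-5 - 4)/3 = -W*(-9)/3 = -(-3)*W = 3*W)
U(V, p) = 166 + 3*V
((38037 - 40296)/(-210439 + 224335) + 307100)/(34719 + U(-109, -110)) = ((38037 - 40296)/(-210439 + 224335) + 307100)/(34719 + (166 + 3*(-109))) = (-2259/13896 + 307100)/(34719 + (166 - 327)) = (-2259*1/13896 + 307100)/(34719 - 161) = (-251/1544 + 307100)/34558 = (474162149/1544)*(1/34558) = 474162149/53357552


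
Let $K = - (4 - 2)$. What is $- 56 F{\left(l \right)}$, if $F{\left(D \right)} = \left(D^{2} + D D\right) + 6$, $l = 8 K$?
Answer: $-29008$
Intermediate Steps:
$K = -2$ ($K = \left(-1\right) 2 = -2$)
$l = -16$ ($l = 8 \left(-2\right) = -16$)
$F{\left(D \right)} = 6 + 2 D^{2}$ ($F{\left(D \right)} = \left(D^{2} + D^{2}\right) + 6 = 2 D^{2} + 6 = 6 + 2 D^{2}$)
$- 56 F{\left(l \right)} = - 56 \left(6 + 2 \left(-16\right)^{2}\right) = - 56 \left(6 + 2 \cdot 256\right) = - 56 \left(6 + 512\right) = \left(-56\right) 518 = -29008$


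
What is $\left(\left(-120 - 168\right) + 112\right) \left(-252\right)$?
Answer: $44352$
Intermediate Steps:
$\left(\left(-120 - 168\right) + 112\right) \left(-252\right) = \left(-288 + 112\right) \left(-252\right) = \left(-176\right) \left(-252\right) = 44352$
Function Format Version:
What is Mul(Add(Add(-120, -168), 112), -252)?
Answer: 44352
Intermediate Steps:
Mul(Add(Add(-120, -168), 112), -252) = Mul(Add(-288, 112), -252) = Mul(-176, -252) = 44352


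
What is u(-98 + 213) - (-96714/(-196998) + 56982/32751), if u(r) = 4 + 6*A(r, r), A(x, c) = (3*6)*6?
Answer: 232901884247/358437861 ≈ 649.77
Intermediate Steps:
A(x, c) = 108 (A(x, c) = 18*6 = 108)
u(r) = 652 (u(r) = 4 + 6*108 = 4 + 648 = 652)
u(-98 + 213) - (-96714/(-196998) + 56982/32751) = 652 - (-96714/(-196998) + 56982/32751) = 652 - (-96714*(-1/196998) + 56982*(1/32751)) = 652 - (16119/32833 + 18994/10917) = 652 - 1*799601125/358437861 = 652 - 799601125/358437861 = 232901884247/358437861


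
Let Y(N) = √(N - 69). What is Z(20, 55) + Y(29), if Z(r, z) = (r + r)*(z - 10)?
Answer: 1800 + 2*I*√10 ≈ 1800.0 + 6.3246*I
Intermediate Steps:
Y(N) = √(-69 + N)
Z(r, z) = 2*r*(-10 + z) (Z(r, z) = (2*r)*(-10 + z) = 2*r*(-10 + z))
Z(20, 55) + Y(29) = 2*20*(-10 + 55) + √(-69 + 29) = 2*20*45 + √(-40) = 1800 + 2*I*√10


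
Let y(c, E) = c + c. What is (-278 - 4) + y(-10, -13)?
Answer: -302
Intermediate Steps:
y(c, E) = 2*c
(-278 - 4) + y(-10, -13) = (-278 - 4) + 2*(-10) = -282 - 20 = -302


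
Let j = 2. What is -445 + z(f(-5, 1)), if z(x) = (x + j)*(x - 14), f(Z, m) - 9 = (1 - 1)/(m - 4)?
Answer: -500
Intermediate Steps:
f(Z, m) = 9 (f(Z, m) = 9 + (1 - 1)/(m - 4) = 9 + 0/(-4 + m) = 9 + 0 = 9)
z(x) = (-14 + x)*(2 + x) (z(x) = (x + 2)*(x - 14) = (2 + x)*(-14 + x) = (-14 + x)*(2 + x))
-445 + z(f(-5, 1)) = -445 + (-28 + 9² - 12*9) = -445 + (-28 + 81 - 108) = -445 - 55 = -500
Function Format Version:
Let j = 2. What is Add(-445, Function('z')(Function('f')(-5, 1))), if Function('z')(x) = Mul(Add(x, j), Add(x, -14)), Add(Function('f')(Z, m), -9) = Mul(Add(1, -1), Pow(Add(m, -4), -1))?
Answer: -500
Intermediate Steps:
Function('f')(Z, m) = 9 (Function('f')(Z, m) = Add(9, Mul(Add(1, -1), Pow(Add(m, -4), -1))) = Add(9, Mul(0, Pow(Add(-4, m), -1))) = Add(9, 0) = 9)
Function('z')(x) = Mul(Add(-14, x), Add(2, x)) (Function('z')(x) = Mul(Add(x, 2), Add(x, -14)) = Mul(Add(2, x), Add(-14, x)) = Mul(Add(-14, x), Add(2, x)))
Add(-445, Function('z')(Function('f')(-5, 1))) = Add(-445, Add(-28, Pow(9, 2), Mul(-12, 9))) = Add(-445, Add(-28, 81, -108)) = Add(-445, -55) = -500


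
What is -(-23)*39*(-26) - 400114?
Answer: -423436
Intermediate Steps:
-(-23)*39*(-26) - 400114 = -23*(-39)*(-26) - 400114 = 897*(-26) - 400114 = -23322 - 400114 = -423436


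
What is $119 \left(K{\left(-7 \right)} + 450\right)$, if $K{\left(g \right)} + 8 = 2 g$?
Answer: $50932$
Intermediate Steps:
$K{\left(g \right)} = -8 + 2 g$
$119 \left(K{\left(-7 \right)} + 450\right) = 119 \left(\left(-8 + 2 \left(-7\right)\right) + 450\right) = 119 \left(\left(-8 - 14\right) + 450\right) = 119 \left(-22 + 450\right) = 119 \cdot 428 = 50932$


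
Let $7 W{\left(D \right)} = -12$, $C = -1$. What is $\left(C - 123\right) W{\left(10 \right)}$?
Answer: $\frac{1488}{7} \approx 212.57$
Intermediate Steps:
$W{\left(D \right)} = - \frac{12}{7}$ ($W{\left(D \right)} = \frac{1}{7} \left(-12\right) = - \frac{12}{7}$)
$\left(C - 123\right) W{\left(10 \right)} = \left(-1 - 123\right) \left(- \frac{12}{7}\right) = \left(-124\right) \left(- \frac{12}{7}\right) = \frac{1488}{7}$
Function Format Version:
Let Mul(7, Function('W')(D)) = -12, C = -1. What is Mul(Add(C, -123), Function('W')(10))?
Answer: Rational(1488, 7) ≈ 212.57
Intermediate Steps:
Function('W')(D) = Rational(-12, 7) (Function('W')(D) = Mul(Rational(1, 7), -12) = Rational(-12, 7))
Mul(Add(C, -123), Function('W')(10)) = Mul(Add(-1, -123), Rational(-12, 7)) = Mul(-124, Rational(-12, 7)) = Rational(1488, 7)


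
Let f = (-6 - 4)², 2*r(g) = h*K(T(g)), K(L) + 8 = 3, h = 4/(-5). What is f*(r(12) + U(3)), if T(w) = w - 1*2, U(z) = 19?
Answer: 2100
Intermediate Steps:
T(w) = -2 + w (T(w) = w - 2 = -2 + w)
h = -⅘ (h = 4*(-⅕) = -⅘ ≈ -0.80000)
K(L) = -5 (K(L) = -8 + 3 = -5)
r(g) = 2 (r(g) = (-⅘*(-5))/2 = (½)*4 = 2)
f = 100 (f = (-10)² = 100)
f*(r(12) + U(3)) = 100*(2 + 19) = 100*21 = 2100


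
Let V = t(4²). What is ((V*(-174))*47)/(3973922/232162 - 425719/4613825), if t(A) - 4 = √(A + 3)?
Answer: -2919968092885900/1519678741431 - 729992023221475*√19/1519678741431 ≈ -4015.3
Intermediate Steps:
t(A) = 4 + √(3 + A) (t(A) = 4 + √(A + 3) = 4 + √(3 + A))
V = 4 + √19 (V = 4 + √(3 + 4²) = 4 + √(3 + 16) = 4 + √19 ≈ 8.3589)
((V*(-174))*47)/(3973922/232162 - 425719/4613825) = (((4 + √19)*(-174))*47)/(3973922/232162 - 425719/4613825) = ((-696 - 174*√19)*47)/(3973922*(1/232162) - 425719*1/4613825) = (-32712 - 8178*√19)/(1986961/116081 - 425719/4613825) = (-32712 - 8178*√19)/(9118072448586/535577419825) = (-32712 - 8178*√19)*(535577419825/9118072448586) = -2919968092885900/1519678741431 - 729992023221475*√19/1519678741431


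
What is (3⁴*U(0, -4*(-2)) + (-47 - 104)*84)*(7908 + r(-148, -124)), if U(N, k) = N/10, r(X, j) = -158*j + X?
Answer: -346932768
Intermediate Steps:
r(X, j) = X - 158*j
U(N, k) = N/10 (U(N, k) = N*(⅒) = N/10)
(3⁴*U(0, -4*(-2)) + (-47 - 104)*84)*(7908 + r(-148, -124)) = (3⁴*((⅒)*0) + (-47 - 104)*84)*(7908 + (-148 - 158*(-124))) = (81*0 - 151*84)*(7908 + (-148 + 19592)) = (0 - 12684)*(7908 + 19444) = -12684*27352 = -346932768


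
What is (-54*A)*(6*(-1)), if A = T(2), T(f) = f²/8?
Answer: 162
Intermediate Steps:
T(f) = f²/8
A = ½ (A = (⅛)*2² = (⅛)*4 = ½ ≈ 0.50000)
(-54*A)*(6*(-1)) = (-54*½)*(6*(-1)) = -27*(-6) = 162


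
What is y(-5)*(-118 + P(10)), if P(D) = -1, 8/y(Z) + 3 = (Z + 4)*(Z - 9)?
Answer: -952/11 ≈ -86.545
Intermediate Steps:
y(Z) = 8/(-3 + (-9 + Z)*(4 + Z)) (y(Z) = 8/(-3 + (Z + 4)*(Z - 9)) = 8/(-3 + (4 + Z)*(-9 + Z)) = 8/(-3 + (-9 + Z)*(4 + Z)))
y(-5)*(-118 + P(10)) = (8/(-39 + (-5)² - 5*(-5)))*(-118 - 1) = (8/(-39 + 25 + 25))*(-119) = (8/11)*(-119) = -952/11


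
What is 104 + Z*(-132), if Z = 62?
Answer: -8080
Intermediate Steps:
104 + Z*(-132) = 104 + 62*(-132) = 104 - 8184 = -8080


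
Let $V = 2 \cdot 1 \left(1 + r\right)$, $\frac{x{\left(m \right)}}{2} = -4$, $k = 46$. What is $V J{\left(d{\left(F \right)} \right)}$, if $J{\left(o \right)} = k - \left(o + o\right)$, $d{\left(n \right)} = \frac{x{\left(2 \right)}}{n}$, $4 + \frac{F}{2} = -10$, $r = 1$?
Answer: $\frac{1272}{7} \approx 181.71$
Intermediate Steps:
$F = -28$ ($F = -8 + 2 \left(-10\right) = -8 - 20 = -28$)
$x{\left(m \right)} = -8$ ($x{\left(m \right)} = 2 \left(-4\right) = -8$)
$d{\left(n \right)} = - \frac{8}{n}$
$V = 4$ ($V = 2 \cdot 1 \left(1 + 1\right) = 2 \cdot 1 \cdot 2 = 2 \cdot 2 = 4$)
$J{\left(o \right)} = 46 - 2 o$ ($J{\left(o \right)} = 46 - \left(o + o\right) = 46 - 2 o$)
$V J{\left(d{\left(F \right)} \right)} = 4 \left(46 - 2 \left(- \frac{8}{-28}\right)\right) = 4 \left(46 - 2 \left(\left(-8\right) \left(- \frac{1}{28}\right)\right)\right) = 4 \left(46 - \frac{4}{7}\right) = 4 \cdot \frac{318}{7} = \frac{1272}{7}$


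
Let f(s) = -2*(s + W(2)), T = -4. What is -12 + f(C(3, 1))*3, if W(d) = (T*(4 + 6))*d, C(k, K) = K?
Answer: 462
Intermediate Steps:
W(d) = -40*d (W(d) = (-4*(4 + 6))*d = (-4*10)*d = -40*d)
f(s) = 160 - 2*s (f(s) = -2*(s - 40*2) = -2*(s - 80) = -2*(-80 + s) = 160 - 2*s)
-12 + f(C(3, 1))*3 = -12 + (160 - 2*1)*3 = -12 + (160 - 2)*3 = -12 + 158*3 = -12 + 474 = 462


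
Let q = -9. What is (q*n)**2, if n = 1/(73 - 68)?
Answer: 81/25 ≈ 3.2400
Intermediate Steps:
n = 1/5 ≈ 0.20000
(q*n)**2 = (-9*1/5)**2 = (-9/5)**2 = 81/25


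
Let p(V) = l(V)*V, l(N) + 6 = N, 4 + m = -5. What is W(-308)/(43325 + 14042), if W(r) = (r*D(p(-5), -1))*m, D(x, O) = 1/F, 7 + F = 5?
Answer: -1386/57367 ≈ -0.024160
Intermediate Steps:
m = -9 (m = -4 - 5 = -9)
l(N) = -6 + N
F = -2 (F = -7 + 5 = -2)
p(V) = V*(-6 + V) (p(V) = (-6 + V)*V = V*(-6 + V))
D(x, O) = -1/2 (D(x, O) = 1/(-2) = -1/2)
W(r) = 9*r/2 (W(r) = (r*(-1/2))*(-9) = -r/2*(-9) = 9*r/2)
W(-308)/(43325 + 14042) = ((9/2)*(-308))/(43325 + 14042) = -1386/57367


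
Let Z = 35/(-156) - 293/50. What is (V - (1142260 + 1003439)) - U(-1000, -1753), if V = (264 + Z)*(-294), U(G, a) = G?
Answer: -1443342029/650 ≈ -2.2205e+6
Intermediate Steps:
Z = -23729/3900 (Z = 35*(-1/156) - 293*1/50 = -35/156 - 293/50 = -23729/3900 ≈ -6.0844)
V = -49287679/650 (V = (264 - 23729/3900)*(-294) = (1005871/3900)*(-294) = -49287679/650 ≈ -75827.)
(V - (1142260 + 1003439)) - U(-1000, -1753) = (-49287679/650 - (1142260 + 1003439)) - 1*(-1000) = (-49287679/650 - 1*2145699) + 1000 = (-49287679/650 - 2145699) + 1000 = -1443992029/650 + 1000 = -1443342029/650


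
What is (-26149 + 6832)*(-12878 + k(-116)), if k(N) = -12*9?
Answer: 250850562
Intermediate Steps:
k(N) = -108
(-26149 + 6832)*(-12878 + k(-116)) = (-26149 + 6832)*(-12878 - 108) = -19317*(-12986) = 250850562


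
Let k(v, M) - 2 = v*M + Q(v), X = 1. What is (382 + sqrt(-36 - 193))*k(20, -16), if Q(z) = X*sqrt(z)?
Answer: -2*(159 - sqrt(5))*(382 + I*sqrt(229)) ≈ -1.1977e+5 - 4744.5*I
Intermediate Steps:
Q(z) = sqrt(z) (Q(z) = 1*sqrt(z) = sqrt(z))
k(v, M) = 2 + sqrt(v) + M*v (k(v, M) = 2 + (v*M + sqrt(v)) = 2 + (M*v + sqrt(v)) = 2 + (sqrt(v) + M*v) = 2 + sqrt(v) + M*v)
(382 + sqrt(-36 - 193))*k(20, -16) = (382 + sqrt(-36 - 193))*(2 + sqrt(20) - 16*20) = (382 + sqrt(-229))*(2 + 2*sqrt(5) - 320) = (382 + I*sqrt(229))*(-318 + 2*sqrt(5)) = (-318 + 2*sqrt(5))*(382 + I*sqrt(229))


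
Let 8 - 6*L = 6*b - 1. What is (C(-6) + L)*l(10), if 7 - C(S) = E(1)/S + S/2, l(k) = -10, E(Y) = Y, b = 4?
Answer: -230/3 ≈ -76.667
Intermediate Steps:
C(S) = 7 - 1/S - S/2 (C(S) = 7 - (1/S + S/2) = 7 + (-1/S - S/2) = 7 - 1/S - S/2)
L = -5/2 (L = 4/3 - (6*4 - 1)/6 = 4/3 - (24 - 1)/6 = 4/3 - ⅙*23 = 4/3 - 23/6 = -5/2 ≈ -2.5000)
(C(-6) + L)*l(10) = ((7 - 1/(-6) - ½*(-6)) - 5/2)*(-10) = ((7 - 1*(-⅙) + 3) - 5/2)*(-10) = ((7 + ⅙ + 3) - 5/2)*(-10) = (61/6 - 5/2)*(-10) = (23/3)*(-10) = -230/3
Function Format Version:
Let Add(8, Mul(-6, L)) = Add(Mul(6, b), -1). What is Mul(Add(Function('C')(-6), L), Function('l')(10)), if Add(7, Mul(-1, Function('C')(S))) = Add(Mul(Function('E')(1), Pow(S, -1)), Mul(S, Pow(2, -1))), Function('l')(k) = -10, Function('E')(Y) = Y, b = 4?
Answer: Rational(-230, 3) ≈ -76.667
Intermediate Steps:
Function('C')(S) = Add(7, Mul(-1, Pow(S, -1)), Mul(Rational(-1, 2), S)) (Function('C')(S) = Add(7, Mul(-1, Add(Mul(1, Pow(S, -1)), Mul(S, Pow(2, -1))))) = Add(7, Mul(-1, Add(Pow(S, -1), Mul(S, Rational(1, 2))))) = Add(7, Mul(-1, Add(Pow(S, -1), Mul(Rational(1, 2), S)))) = Add(7, Add(Mul(-1, Pow(S, -1)), Mul(Rational(-1, 2), S))) = Add(7, Mul(-1, Pow(S, -1)), Mul(Rational(-1, 2), S)))
L = Rational(-5, 2) (L = Add(Rational(4, 3), Mul(Rational(-1, 6), Add(Mul(6, 4), -1))) = Add(Rational(4, 3), Mul(Rational(-1, 6), Add(24, -1))) = Add(Rational(4, 3), Mul(Rational(-1, 6), 23)) = Add(Rational(4, 3), Rational(-23, 6)) = Rational(-5, 2) ≈ -2.5000)
Mul(Add(Function('C')(-6), L), Function('l')(10)) = Mul(Add(Add(7, Mul(-1, Pow(-6, -1)), Mul(Rational(-1, 2), -6)), Rational(-5, 2)), -10) = Mul(Add(Add(7, Mul(-1, Rational(-1, 6)), 3), Rational(-5, 2)), -10) = Mul(Add(Add(7, Rational(1, 6), 3), Rational(-5, 2)), -10) = Mul(Add(Rational(61, 6), Rational(-5, 2)), -10) = Mul(Rational(23, 3), -10) = Rational(-230, 3)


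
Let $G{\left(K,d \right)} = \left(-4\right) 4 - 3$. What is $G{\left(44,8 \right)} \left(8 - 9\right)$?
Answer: $19$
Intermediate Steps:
$G{\left(K,d \right)} = -19$ ($G{\left(K,d \right)} = -16 - 3 = -19$)
$G{\left(44,8 \right)} \left(8 - 9\right) = - 19 \left(8 - 9\right) = \left(-19\right) \left(-1\right) = 19$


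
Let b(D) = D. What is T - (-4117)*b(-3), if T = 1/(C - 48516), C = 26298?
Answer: -274414519/22218 ≈ -12351.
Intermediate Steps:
T = -1/22218 (T = 1/(26298 - 48516) = 1/(-22218) = -1/22218 ≈ -4.5009e-5)
T - (-4117)*b(-3) = -1/22218 - (-4117)*(-3) = -1/22218 - 1*12351 = -1/22218 - 12351 = -274414519/22218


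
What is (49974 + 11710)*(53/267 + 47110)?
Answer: 775887444332/267 ≈ 2.9059e+9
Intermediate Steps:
(49974 + 11710)*(53/267 + 47110) = 61684*((1/267)*53 + 47110) = 61684*(53/267 + 47110) = 61684*(12578423/267) = 775887444332/267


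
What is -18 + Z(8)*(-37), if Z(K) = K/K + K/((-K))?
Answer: -18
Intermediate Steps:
Z(K) = 0 (Z(K) = 1 + K*(-1/K) = 1 - 1 = 0)
-18 + Z(8)*(-37) = -18 + 0*(-37) = -18 + 0 = -18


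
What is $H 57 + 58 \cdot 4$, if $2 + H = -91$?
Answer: $-5069$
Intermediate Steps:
$H = -93$ ($H = -2 - 91 = -93$)
$H 57 + 58 \cdot 4 = \left(-93\right) 57 + 58 \cdot 4 = -5301 + 232 = -5069$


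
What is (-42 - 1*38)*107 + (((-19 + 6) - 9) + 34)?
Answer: -8548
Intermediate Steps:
(-42 - 1*38)*107 + (((-19 + 6) - 9) + 34) = (-42 - 38)*107 + ((-13 - 9) + 34) = -80*107 + (-22 + 34) = -8560 + 12 = -8548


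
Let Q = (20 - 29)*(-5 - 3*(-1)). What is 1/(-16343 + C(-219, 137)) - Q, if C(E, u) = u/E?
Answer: -64426791/3579254 ≈ -18.000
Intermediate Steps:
Q = 18 (Q = -9*(-5 + 3) = -9*(-2) = 18)
1/(-16343 + C(-219, 137)) - Q = 1/(-16343 + 137/(-219)) - 1*18 = 1/(-16343 + 137*(-1/219)) - 18 = 1/(-16343 - 137/219) - 18 = 1/(-3579254/219) - 18 = -219/3579254 - 18 = -64426791/3579254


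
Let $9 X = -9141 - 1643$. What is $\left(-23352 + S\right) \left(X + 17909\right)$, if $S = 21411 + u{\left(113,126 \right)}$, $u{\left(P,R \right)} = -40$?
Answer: $- \frac{297936457}{9} \approx -3.3104 \cdot 10^{7}$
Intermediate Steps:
$X = - \frac{10784}{9}$ ($X = \frac{-9141 - 1643}{9} = \frac{1}{9} \left(-10784\right) = - \frac{10784}{9} \approx -1198.2$)
$S = 21371$ ($S = 21411 - 40 = 21371$)
$\left(-23352 + S\right) \left(X + 17909\right) = \left(-23352 + 21371\right) \left(- \frac{10784}{9} + 17909\right) = \left(-1981\right) \frac{150397}{9} = - \frac{297936457}{9}$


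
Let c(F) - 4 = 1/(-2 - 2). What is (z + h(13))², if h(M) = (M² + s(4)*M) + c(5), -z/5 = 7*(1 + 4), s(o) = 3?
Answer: 21609/16 ≈ 1350.6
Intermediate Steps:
c(F) = 15/4 (c(F) = 4 + 1/(-2 - 2) = 4 + 1/(-4) = 4 - ¼ = 15/4)
z = -175 (z = -35*(1 + 4) = -35*5 = -5*35 = -175)
h(M) = 15/4 + M² + 3*M (h(M) = (M² + 3*M) + 15/4 = 15/4 + M² + 3*M)
(z + h(13))² = (-175 + (15/4 + 13² + 3*13))² = (-175 + (15/4 + 169 + 39))² = (-175 + 847/4)² = (147/4)² = 21609/16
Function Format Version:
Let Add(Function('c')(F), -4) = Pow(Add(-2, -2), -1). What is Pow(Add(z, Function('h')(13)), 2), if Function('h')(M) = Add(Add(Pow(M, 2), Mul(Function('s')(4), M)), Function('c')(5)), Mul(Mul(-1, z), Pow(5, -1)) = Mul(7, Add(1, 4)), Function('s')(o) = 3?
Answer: Rational(21609, 16) ≈ 1350.6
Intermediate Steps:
Function('c')(F) = Rational(15, 4) (Function('c')(F) = Add(4, Pow(Add(-2, -2), -1)) = Add(4, Pow(-4, -1)) = Add(4, Rational(-1, 4)) = Rational(15, 4))
z = -175 (z = Mul(-5, Mul(7, Add(1, 4))) = Mul(-5, Mul(7, 5)) = Mul(-5, 35) = -175)
Function('h')(M) = Add(Rational(15, 4), Pow(M, 2), Mul(3, M)) (Function('h')(M) = Add(Add(Pow(M, 2), Mul(3, M)), Rational(15, 4)) = Add(Rational(15, 4), Pow(M, 2), Mul(3, M)))
Pow(Add(z, Function('h')(13)), 2) = Pow(Add(-175, Add(Rational(15, 4), Pow(13, 2), Mul(3, 13))), 2) = Pow(Add(-175, Add(Rational(15, 4), 169, 39)), 2) = Pow(Add(-175, Rational(847, 4)), 2) = Pow(Rational(147, 4), 2) = Rational(21609, 16)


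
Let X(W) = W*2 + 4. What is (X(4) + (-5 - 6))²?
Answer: 1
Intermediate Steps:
X(W) = 4 + 2*W (X(W) = 2*W + 4 = 4 + 2*W)
(X(4) + (-5 - 6))² = ((4 + 2*4) + (-5 - 6))² = ((4 + 8) - 11)² = (12 - 11)² = 1² = 1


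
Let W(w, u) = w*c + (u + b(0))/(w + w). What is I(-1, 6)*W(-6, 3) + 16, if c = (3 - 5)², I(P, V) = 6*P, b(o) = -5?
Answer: 159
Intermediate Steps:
c = 4 (c = (-2)² = 4)
W(w, u) = 4*w + (-5 + u)/(2*w) (W(w, u) = w*4 + (u - 5)/(w + w) = 4*w + (-5 + u)/((2*w)) = 4*w + (-5 + u)*(1/(2*w)) = 4*w + (-5 + u)/(2*w))
I(-1, 6)*W(-6, 3) + 16 = (6*(-1))*((½)*(-5 + 3 + 8*(-6)²)/(-6)) + 16 = -3*(-1)*(-5 + 3 + 8*36)/6 + 16 = -3*(-1)*(-5 + 3 + 288)/6 + 16 = -3*(-1)*286/6 + 16 = -6*(-143/6) + 16 = 143 + 16 = 159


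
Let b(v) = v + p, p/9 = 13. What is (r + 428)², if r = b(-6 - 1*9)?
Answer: 280900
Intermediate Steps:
p = 117 (p = 9*13 = 117)
b(v) = 117 + v (b(v) = v + 117 = 117 + v)
r = 102 (r = 117 + (-6 - 1*9) = 117 + (-6 - 9) = 117 - 15 = 102)
(r + 428)² = (102 + 428)² = 530² = 280900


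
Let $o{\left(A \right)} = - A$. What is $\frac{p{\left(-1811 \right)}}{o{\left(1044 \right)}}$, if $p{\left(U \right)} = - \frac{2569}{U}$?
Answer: $- \frac{2569}{1890684} \approx -0.0013588$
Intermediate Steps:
$\frac{p{\left(-1811 \right)}}{o{\left(1044 \right)}} = \frac{\left(-2569\right) \frac{1}{-1811}}{\left(-1\right) 1044} = \frac{\left(-2569\right) \left(- \frac{1}{1811}\right)}{-1044} = \frac{2569}{1811} \left(- \frac{1}{1044}\right) = - \frac{2569}{1890684}$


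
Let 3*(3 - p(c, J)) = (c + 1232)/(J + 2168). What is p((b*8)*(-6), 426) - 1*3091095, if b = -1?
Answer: -12027439612/3891 ≈ -3.0911e+6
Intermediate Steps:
p(c, J) = 3 - (1232 + c)/(3*(2168 + J)) (p(c, J) = 3 - (c + 1232)/(3*(J + 2168)) = 3 - (1232 + c)/(3*(2168 + J)))
p((b*8)*(-6), 426) - 1*3091095 = (18280 - (-1*8)*(-6) + 9*426)/(3*(2168 + 426)) - 1*3091095 = (⅓)*(18280 - (-8)*(-6) + 3834)/2594 - 3091095 = (⅓)*(1/2594)*(18280 - 1*48 + 3834) - 3091095 = (⅓)*(1/2594)*(18280 - 48 + 3834) - 3091095 = (⅓)*(1/2594)*22066 - 3091095 = 11033/3891 - 3091095 = -12027439612/3891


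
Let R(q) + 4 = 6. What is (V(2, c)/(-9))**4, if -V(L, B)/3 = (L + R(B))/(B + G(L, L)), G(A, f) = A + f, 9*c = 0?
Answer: 1/81 ≈ 0.012346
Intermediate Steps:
c = 0 (c = (1/9)*0 = 0)
R(q) = 2 (R(q) = -4 + 6 = 2)
V(L, B) = -3*(2 + L)/(B + 2*L) (V(L, B) = -3*(L + 2)/(B + (L + L)) = -3*(2 + L)/(B + 2*L))
(V(2, c)/(-9))**4 = ((3*(-2 - 1*2)/(0 + 2*2))/(-9))**4 = ((3*(-2 - 2)/(0 + 4))*(-1/9))**4 = ((3*(-4)/4)*(-1/9))**4 = ((3*(1/4)*(-4))*(-1/9))**4 = (-3*(-1/9))**4 = (1/3)**4 = 1/81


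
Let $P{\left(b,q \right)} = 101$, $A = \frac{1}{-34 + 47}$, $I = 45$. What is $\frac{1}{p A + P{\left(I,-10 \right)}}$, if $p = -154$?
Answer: $\frac{13}{1159} \approx 0.011217$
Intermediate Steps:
$A = \frac{1}{13} \approx 0.076923$
$\frac{1}{p A + P{\left(I,-10 \right)}} = \frac{1}{\left(-154\right) \frac{1}{13} + 101} = \frac{1}{- \frac{154}{13} + 101} = \frac{1}{\frac{1159}{13}} = \frac{13}{1159}$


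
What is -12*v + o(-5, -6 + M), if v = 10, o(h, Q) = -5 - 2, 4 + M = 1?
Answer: -127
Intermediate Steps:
M = -3 (M = -4 + 1 = -3)
o(h, Q) = -7
-12*v + o(-5, -6 + M) = -12*10 - 7 = -120 - 7 = -127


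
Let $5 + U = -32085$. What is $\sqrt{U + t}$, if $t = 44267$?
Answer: $3 \sqrt{1353} \approx 110.35$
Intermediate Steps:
$U = -32090$ ($U = -5 - 32085 = -32090$)
$\sqrt{U + t} = \sqrt{-32090 + 44267} = \sqrt{12177} = 3 \sqrt{1353}$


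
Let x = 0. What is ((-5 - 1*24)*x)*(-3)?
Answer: 0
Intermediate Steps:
((-5 - 1*24)*x)*(-3) = ((-5 - 1*24)*0)*(-3) = ((-5 - 24)*0)*(-3) = -29*0*(-3) = 0*(-3) = 0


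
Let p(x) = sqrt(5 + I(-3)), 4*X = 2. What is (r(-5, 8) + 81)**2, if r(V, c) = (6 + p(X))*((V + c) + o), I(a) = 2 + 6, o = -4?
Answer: (75 - sqrt(13))**2 ≈ 5097.2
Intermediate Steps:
X = 1/2 (X = (1/4)*2 = 1/2 ≈ 0.50000)
I(a) = 8
p(x) = sqrt(13) (p(x) = sqrt(5 + 8) = sqrt(13))
r(V, c) = (6 + sqrt(13))*(-4 + V + c) (r(V, c) = (6 + sqrt(13))*((V + c) - 4) = (6 + sqrt(13))*(-4 + V + c))
(r(-5, 8) + 81)**2 = ((-24 - 4*sqrt(13) + 6*(-5) + 6*8 - 5*sqrt(13) + 8*sqrt(13)) + 81)**2 = ((-24 - 4*sqrt(13) - 30 + 48 - 5*sqrt(13) + 8*sqrt(13)) + 81)**2 = ((-6 - sqrt(13)) + 81)**2 = (75 - sqrt(13))**2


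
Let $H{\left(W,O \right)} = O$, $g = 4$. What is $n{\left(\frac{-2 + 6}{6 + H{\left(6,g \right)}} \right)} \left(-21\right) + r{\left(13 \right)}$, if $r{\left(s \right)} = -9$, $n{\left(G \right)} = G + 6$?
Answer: $- \frac{717}{5} \approx -143.4$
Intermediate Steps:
$n{\left(G \right)} = 6 + G$
$n{\left(\frac{-2 + 6}{6 + H{\left(6,g \right)}} \right)} \left(-21\right) + r{\left(13 \right)} = \left(6 + \frac{-2 + 6}{6 + 4}\right) \left(-21\right) - 9 = \left(6 + \frac{4}{10}\right) \left(-21\right) - 9 = \left(6 + 4 \cdot \frac{1}{10}\right) \left(-21\right) - 9 = \left(6 + \frac{2}{5}\right) \left(-21\right) - 9 = \frac{32}{5} \left(-21\right) - 9 = - \frac{672}{5} - 9 = - \frac{717}{5}$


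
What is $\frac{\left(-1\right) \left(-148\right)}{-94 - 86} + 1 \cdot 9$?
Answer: $\frac{368}{45} \approx 8.1778$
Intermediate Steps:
$\frac{\left(-1\right) \left(-148\right)}{-94 - 86} + 1 \cdot 9 = \frac{1}{-180} \cdot 148 + 9 = \left(- \frac{1}{180}\right) 148 + 9 = - \frac{37}{45} + 9 = \frac{368}{45}$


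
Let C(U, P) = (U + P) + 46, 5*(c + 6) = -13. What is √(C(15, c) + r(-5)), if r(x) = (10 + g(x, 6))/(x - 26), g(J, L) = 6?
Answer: √1246510/155 ≈ 7.2030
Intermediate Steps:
c = -43/5 (c = -6 + (⅕)*(-13) = -6 - 13/5 = -43/5 ≈ -8.6000)
C(U, P) = 46 + P + U (C(U, P) = (P + U) + 46 = 46 + P + U)
r(x) = 16/(-26 + x) (r(x) = (10 + 6)/(x - 26) = 16/(-26 + x))
√(C(15, c) + r(-5)) = √((46 - 43/5 + 15) + 16/(-26 - 5)) = √(262/5 + 16/(-31)) = √(262/5 + 16*(-1/31)) = √(262/5 - 16/31) = √(8042/155) = √1246510/155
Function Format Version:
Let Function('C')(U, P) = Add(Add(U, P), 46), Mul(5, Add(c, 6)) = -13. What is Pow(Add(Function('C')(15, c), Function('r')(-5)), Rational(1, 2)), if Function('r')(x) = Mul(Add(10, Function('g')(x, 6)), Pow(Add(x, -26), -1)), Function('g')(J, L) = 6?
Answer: Mul(Rational(1, 155), Pow(1246510, Rational(1, 2))) ≈ 7.2030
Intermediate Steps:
c = Rational(-43, 5) (c = Add(-6, Mul(Rational(1, 5), -13)) = Add(-6, Rational(-13, 5)) = Rational(-43, 5) ≈ -8.6000)
Function('C')(U, P) = Add(46, P, U) (Function('C')(U, P) = Add(Add(P, U), 46) = Add(46, P, U))
Function('r')(x) = Mul(16, Pow(Add(-26, x), -1)) (Function('r')(x) = Mul(Add(10, 6), Pow(Add(x, -26), -1)) = Mul(16, Pow(Add(-26, x), -1)))
Pow(Add(Function('C')(15, c), Function('r')(-5)), Rational(1, 2)) = Pow(Add(Add(46, Rational(-43, 5), 15), Mul(16, Pow(Add(-26, -5), -1))), Rational(1, 2)) = Pow(Add(Rational(262, 5), Mul(16, Pow(-31, -1))), Rational(1, 2)) = Pow(Add(Rational(262, 5), Mul(16, Rational(-1, 31))), Rational(1, 2)) = Pow(Add(Rational(262, 5), Rational(-16, 31)), Rational(1, 2)) = Pow(Rational(8042, 155), Rational(1, 2)) = Mul(Rational(1, 155), Pow(1246510, Rational(1, 2)))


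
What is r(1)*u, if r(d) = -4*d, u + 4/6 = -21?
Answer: 260/3 ≈ 86.667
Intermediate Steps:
u = -65/3 (u = -⅔ - 21 = -65/3 ≈ -21.667)
r(1)*u = -4*1*(-65/3) = -4*(-65/3) = 260/3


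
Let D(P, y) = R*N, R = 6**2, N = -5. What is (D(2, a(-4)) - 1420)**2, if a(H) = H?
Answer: 2560000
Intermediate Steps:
R = 36
D(P, y) = -180 (D(P, y) = 36*(-5) = -180)
(D(2, a(-4)) - 1420)**2 = (-180 - 1420)**2 = (-1600)**2 = 2560000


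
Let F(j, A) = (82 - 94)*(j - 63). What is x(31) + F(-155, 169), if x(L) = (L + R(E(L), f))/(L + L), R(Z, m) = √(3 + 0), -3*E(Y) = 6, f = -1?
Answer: 5233/2 + √3/62 ≈ 2616.5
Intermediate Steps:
E(Y) = -2 (E(Y) = -⅓*6 = -2)
R(Z, m) = √3
x(L) = (L + √3)/(2*L) (x(L) = (L + √3)/(L + L) = (L + √3)/((2*L)) = (L + √3)*(1/(2*L)) = (L + √3)/(2*L))
F(j, A) = 756 - 12*j (F(j, A) = -12*(-63 + j) = 756 - 12*j)
x(31) + F(-155, 169) = (½)*(31 + √3)/31 + (756 - 12*(-155)) = (½)*(1/31)*(31 + √3) + (756 + 1860) = (½ + √3/62) + 2616 = 5233/2 + √3/62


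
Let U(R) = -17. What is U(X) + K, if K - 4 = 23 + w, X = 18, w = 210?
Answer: 220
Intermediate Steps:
K = 237 (K = 4 + (23 + 210) = 4 + 233 = 237)
U(X) + K = -17 + 237 = 220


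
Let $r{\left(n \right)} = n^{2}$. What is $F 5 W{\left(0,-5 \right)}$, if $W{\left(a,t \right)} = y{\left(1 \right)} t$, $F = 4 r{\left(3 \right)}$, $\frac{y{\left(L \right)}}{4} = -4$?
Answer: $14400$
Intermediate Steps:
$y{\left(L \right)} = -16$ ($y{\left(L \right)} = 4 \left(-4\right) = -16$)
$F = 36$ ($F = 4 \cdot 3^{2} = 4 \cdot 9 = 36$)
$W{\left(a,t \right)} = - 16 t$
$F 5 W{\left(0,-5 \right)} = 36 \cdot 5 \left(\left(-16\right) \left(-5\right)\right) = 180 \cdot 80 = 14400$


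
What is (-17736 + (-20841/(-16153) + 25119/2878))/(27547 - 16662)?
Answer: -824051364219/506025515590 ≈ -1.6285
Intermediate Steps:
(-17736 + (-20841/(-16153) + 25119/2878))/(27547 - 16662) = (-17736 + (-20841*(-1/16153) + 25119*(1/2878)))/10885 = (-17736 + (20841/16153 + 25119/2878))*(1/10885) = (-17736 + 465727605/46488334)*(1/10885) = -824051364219/46488334*1/10885 = -824051364219/506025515590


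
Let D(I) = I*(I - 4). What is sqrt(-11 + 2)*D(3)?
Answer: -9*I ≈ -9.0*I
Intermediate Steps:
D(I) = I*(-4 + I)
sqrt(-11 + 2)*D(3) = sqrt(-11 + 2)*(3*(-4 + 3)) = sqrt(-9)*(3*(-1)) = (3*I)*(-3) = -9*I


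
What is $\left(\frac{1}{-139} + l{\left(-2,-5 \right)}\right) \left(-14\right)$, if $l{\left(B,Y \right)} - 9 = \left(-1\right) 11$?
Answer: $\frac{3906}{139} \approx 28.101$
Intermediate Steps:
$l{\left(B,Y \right)} = -2$ ($l{\left(B,Y \right)} = 9 - 11 = -2$)
$\left(\frac{1}{-139} + l{\left(-2,-5 \right)}\right) \left(-14\right) = \left(\frac{1}{-139} - 2\right) \left(-14\right) = \left(- \frac{1}{139} - 2\right) \left(-14\right) = \left(- \frac{279}{139}\right) \left(-14\right) = \frac{3906}{139}$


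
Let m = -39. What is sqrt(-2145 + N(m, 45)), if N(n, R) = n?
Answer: 2*I*sqrt(546) ≈ 46.733*I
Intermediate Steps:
sqrt(-2145 + N(m, 45)) = sqrt(-2145 - 39) = sqrt(-2184) = 2*I*sqrt(546)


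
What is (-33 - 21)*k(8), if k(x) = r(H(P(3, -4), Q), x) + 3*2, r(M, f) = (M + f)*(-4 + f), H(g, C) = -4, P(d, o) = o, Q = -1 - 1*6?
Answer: -1188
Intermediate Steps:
Q = -7 (Q = -1 - 6 = -7)
r(M, f) = (-4 + f)*(M + f)
k(x) = 22 + x² - 8*x (k(x) = (x² - 4*(-4) - 4*x - 4*x) + 3*2 = (x² + 16 - 4*x - 4*x) + 6 = (16 + x² - 8*x) + 6 = 22 + x² - 8*x)
(-33 - 21)*k(8) = (-33 - 21)*(22 + 8² - 8*8) = -54*(22 + 64 - 64) = -54*22 = -1188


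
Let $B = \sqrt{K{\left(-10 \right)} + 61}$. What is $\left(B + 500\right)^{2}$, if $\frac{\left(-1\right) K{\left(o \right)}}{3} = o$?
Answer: $\left(500 + \sqrt{91}\right)^{2} \approx 2.5963 \cdot 10^{5}$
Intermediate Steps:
$K{\left(o \right)} = - 3 o$
$B = \sqrt{91}$ ($B = \sqrt{\left(-3\right) \left(-10\right) + 61} = \sqrt{30 + 61} = \sqrt{91} \approx 9.5394$)
$\left(B + 500\right)^{2} = \left(\sqrt{91} + 500\right)^{2} = \left(500 + \sqrt{91}\right)^{2}$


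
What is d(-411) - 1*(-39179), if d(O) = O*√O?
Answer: 39179 - 411*I*√411 ≈ 39179.0 - 8332.3*I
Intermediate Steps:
d(O) = O^(3/2)
d(-411) - 1*(-39179) = (-411)^(3/2) - 1*(-39179) = -411*I*√411 + 39179 = 39179 - 411*I*√411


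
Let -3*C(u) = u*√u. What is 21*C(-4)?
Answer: 56*I ≈ 56.0*I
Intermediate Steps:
C(u) = -u^(3/2)/3 (C(u) = -u*√u/3 = -u^(3/2)/3)
21*C(-4) = 21*(-(-8)*I/3) = 21*(8*I/3) = 56*I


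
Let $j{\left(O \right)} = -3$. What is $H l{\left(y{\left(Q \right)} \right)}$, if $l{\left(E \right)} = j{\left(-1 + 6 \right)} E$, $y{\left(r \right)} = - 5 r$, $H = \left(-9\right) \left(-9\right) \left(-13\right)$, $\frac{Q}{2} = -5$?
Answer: $157950$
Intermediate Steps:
$Q = -10$ ($Q = 2 \left(-5\right) = -10$)
$H = -1053$ ($H = 81 \left(-13\right) = -1053$)
$l{\left(E \right)} = - 3 E$
$H l{\left(y{\left(Q \right)} \right)} = - 1053 \left(- 3 \left(\left(-5\right) \left(-10\right)\right)\right) = - 1053 \left(\left(-3\right) 50\right) = \left(-1053\right) \left(-150\right) = 157950$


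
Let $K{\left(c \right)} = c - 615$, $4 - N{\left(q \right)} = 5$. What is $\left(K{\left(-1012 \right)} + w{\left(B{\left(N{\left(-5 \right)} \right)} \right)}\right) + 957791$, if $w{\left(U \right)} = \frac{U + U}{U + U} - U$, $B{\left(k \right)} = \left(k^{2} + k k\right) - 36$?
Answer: $956199$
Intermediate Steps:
$N{\left(q \right)} = -1$ ($N{\left(q \right)} = 4 - 5 = -1$)
$K{\left(c \right)} = -615 + c$ ($K{\left(c \right)} = c - 615 = -615 + c$)
$B{\left(k \right)} = -36 + 2 k^{2}$ ($B{\left(k \right)} = \left(k^{2} + k^{2}\right) - 36 = 2 k^{2} - 36 = -36 + 2 k^{2}$)
$w{\left(U \right)} = 1 - U$ ($w{\left(U \right)} = \frac{2 U}{2 U} - U = 2 U \frac{1}{2 U} - U = 1 - U$)
$\left(K{\left(-1012 \right)} + w{\left(B{\left(N{\left(-5 \right)} \right)} \right)}\right) + 957791 = \left(\left(-615 - 1012\right) + \left(1 - \left(-36 + 2 \left(-1\right)^{2}\right)\right)\right) + 957791 = \left(-1627 + \left(1 - \left(-36 + 2 \cdot 1\right)\right)\right) + 957791 = \left(-1627 + \left(1 - \left(-36 + 2\right)\right)\right) + 957791 = \left(-1627 + \left(1 - -34\right)\right) + 957791 = \left(-1627 + \left(1 + 34\right)\right) + 957791 = \left(-1627 + 35\right) + 957791 = -1592 + 957791 = 956199$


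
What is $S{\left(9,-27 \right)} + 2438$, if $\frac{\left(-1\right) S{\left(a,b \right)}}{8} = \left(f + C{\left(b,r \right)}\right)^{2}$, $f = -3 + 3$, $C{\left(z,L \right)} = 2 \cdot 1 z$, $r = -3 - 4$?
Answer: $-20890$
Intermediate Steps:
$r = -7$ ($r = -3 - 4 = -7$)
$C{\left(z,L \right)} = 2 z$
$f = 0$
$S{\left(a,b \right)} = - 32 b^{2}$ ($S{\left(a,b \right)} = - 8 \left(0 + 2 b\right)^{2} = - 8 \left(2 b\right)^{2} = - 8 \cdot 4 b^{2} = - 32 b^{2}$)
$S{\left(9,-27 \right)} + 2438 = - 32 \left(-27\right)^{2} + 2438 = \left(-32\right) 729 + 2438 = -23328 + 2438 = -20890$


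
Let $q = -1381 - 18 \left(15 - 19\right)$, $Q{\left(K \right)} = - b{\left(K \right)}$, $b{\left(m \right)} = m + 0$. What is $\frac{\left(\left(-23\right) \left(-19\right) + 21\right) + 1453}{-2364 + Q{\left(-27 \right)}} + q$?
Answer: $- \frac{1020348}{779} \approx -1309.8$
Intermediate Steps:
$b{\left(m \right)} = m$
$Q{\left(K \right)} = - K$
$q = -1309$ ($q = -1381 - 18 \left(-4\right) = -1381 - -72 = -1381 + 72 = -1309$)
$\frac{\left(\left(-23\right) \left(-19\right) + 21\right) + 1453}{-2364 + Q{\left(-27 \right)}} + q = \frac{\left(\left(-23\right) \left(-19\right) + 21\right) + 1453}{-2364 - -27} - 1309 = \frac{\left(437 + 21\right) + 1453}{-2364 + 27} - 1309 = \frac{458 + 1453}{-2337} - 1309 = 1911 \left(- \frac{1}{2337}\right) - 1309 = - \frac{637}{779} - 1309 = - \frac{1020348}{779}$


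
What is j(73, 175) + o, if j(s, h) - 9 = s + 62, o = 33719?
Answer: 33863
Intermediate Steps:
j(s, h) = 71 + s (j(s, h) = 9 + (s + 62) = 9 + (62 + s) = 71 + s)
j(73, 175) + o = (71 + 73) + 33719 = 144 + 33719 = 33863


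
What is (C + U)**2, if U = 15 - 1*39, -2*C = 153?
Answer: 40401/4 ≈ 10100.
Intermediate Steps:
C = -153/2 (C = -1/2*153 = -153/2 ≈ -76.500)
U = -24 (U = 15 - 39 = -24)
(C + U)**2 = (-153/2 - 24)**2 = (-201/2)**2 = 40401/4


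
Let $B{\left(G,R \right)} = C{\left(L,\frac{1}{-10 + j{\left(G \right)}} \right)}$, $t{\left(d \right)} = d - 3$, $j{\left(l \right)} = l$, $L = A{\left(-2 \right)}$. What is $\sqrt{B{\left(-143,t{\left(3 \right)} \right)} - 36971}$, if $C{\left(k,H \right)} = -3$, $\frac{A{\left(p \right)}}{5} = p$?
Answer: $i \sqrt{36974} \approx 192.29 i$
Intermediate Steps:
$A{\left(p \right)} = 5 p$
$L = -10$ ($L = 5 \left(-2\right) = -10$)
$t{\left(d \right)} = -3 + d$
$B{\left(G,R \right)} = -3$
$\sqrt{B{\left(-143,t{\left(3 \right)} \right)} - 36971} = \sqrt{-3 - 36971} = \sqrt{-36974} = i \sqrt{36974}$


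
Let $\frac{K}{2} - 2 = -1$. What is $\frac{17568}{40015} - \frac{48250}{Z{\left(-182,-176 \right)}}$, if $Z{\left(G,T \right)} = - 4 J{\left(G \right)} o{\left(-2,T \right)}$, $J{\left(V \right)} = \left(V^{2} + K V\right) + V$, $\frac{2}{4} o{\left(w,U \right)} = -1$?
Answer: $\frac{1323959341}{5214434680} \approx 0.2539$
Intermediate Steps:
$K = 2$ ($K = 4 + 2 \left(-1\right) = 4 - 2 = 2$)
$o{\left(w,U \right)} = -2$ ($o{\left(w,U \right)} = 2 \left(-1\right) = -2$)
$J{\left(V \right)} = V^{2} + 3 V$ ($J{\left(V \right)} = \left(V^{2} + 2 V\right) + V = V^{2} + 3 V$)
$Z{\left(G,T \right)} = 8 G \left(3 + G\right)$ ($Z{\left(G,T \right)} = - 4 G \left(3 + G\right) \left(-2\right) = 8 G \left(3 + G\right)$)
$\frac{17568}{40015} - \frac{48250}{Z{\left(-182,-176 \right)}} = \frac{17568}{40015} - \frac{48250}{8 \left(-182\right) \left(3 - 182\right)} = 17568 \cdot \frac{1}{40015} - \frac{48250}{8 \left(-182\right) \left(-179\right)} = \frac{17568}{40015} - \frac{48250}{260624} = \frac{17568}{40015} - \frac{24125}{130312} = \frac{1323959341}{5214434680}$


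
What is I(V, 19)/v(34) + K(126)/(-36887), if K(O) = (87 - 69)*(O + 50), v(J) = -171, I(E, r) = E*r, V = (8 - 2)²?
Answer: -150716/36887 ≈ -4.0859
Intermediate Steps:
V = 36 (V = 6² = 36)
K(O) = 900 + 18*O (K(O) = 18*(50 + O) = 900 + 18*O)
I(V, 19)/v(34) + K(126)/(-36887) = (36*19)/(-171) + (900 + 18*126)/(-36887) = 684*(-1/171) + (900 + 2268)*(-1/36887) = -4 + 3168*(-1/36887) = -4 - 3168/36887 = -150716/36887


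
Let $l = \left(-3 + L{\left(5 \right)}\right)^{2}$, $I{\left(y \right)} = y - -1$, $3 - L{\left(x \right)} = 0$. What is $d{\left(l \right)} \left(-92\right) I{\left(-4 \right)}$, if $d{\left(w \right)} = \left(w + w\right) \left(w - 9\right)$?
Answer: $0$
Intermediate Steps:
$L{\left(x \right)} = 3$ ($L{\left(x \right)} = 3 - 0 = 3 + 0 = 3$)
$I{\left(y \right)} = 1 + y$ ($I{\left(y \right)} = y + 1 = 1 + y$)
$l = 0$ ($l = \left(-3 + 3\right)^{2} = 0^{2} = 0$)
$d{\left(w \right)} = 2 w \left(-9 + w\right)$
$d{\left(l \right)} \left(-92\right) I{\left(-4 \right)} = 2 \cdot 0 \left(-9 + 0\right) \left(-92\right) \left(1 - 4\right) = 2 \cdot 0 \left(-9\right) \left(-92\right) \left(-3\right) = 0 \left(-92\right) \left(-3\right) = 0 \left(-3\right) = 0$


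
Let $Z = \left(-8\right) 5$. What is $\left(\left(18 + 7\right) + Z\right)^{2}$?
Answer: $225$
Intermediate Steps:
$Z = -40$
$\left(\left(18 + 7\right) + Z\right)^{2} = \left(\left(18 + 7\right) - 40\right)^{2} = \left(25 - 40\right)^{2} = \left(-15\right)^{2} = 225$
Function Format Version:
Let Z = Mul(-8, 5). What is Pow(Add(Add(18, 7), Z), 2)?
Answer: 225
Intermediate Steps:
Z = -40
Pow(Add(Add(18, 7), Z), 2) = Pow(Add(Add(18, 7), -40), 2) = Pow(Add(25, -40), 2) = Pow(-15, 2) = 225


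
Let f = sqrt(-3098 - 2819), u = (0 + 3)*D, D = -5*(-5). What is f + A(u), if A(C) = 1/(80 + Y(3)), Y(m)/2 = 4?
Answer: 1/88 + I*sqrt(5917) ≈ 0.011364 + 76.922*I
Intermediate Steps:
D = 25
Y(m) = 8 (Y(m) = 2*4 = 8)
u = 75 (u = (0 + 3)*25 = 3*25 = 75)
A(C) = 1/88 (A(C) = 1/(80 + 8) = 1/88)
f = I*sqrt(5917) (f = sqrt(-5917) = I*sqrt(5917) ≈ 76.922*I)
f + A(u) = I*sqrt(5917) + 1/88 = 1/88 + I*sqrt(5917)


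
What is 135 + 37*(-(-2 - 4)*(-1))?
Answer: -87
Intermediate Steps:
135 + 37*(-(-2 - 4)*(-1)) = 135 + 37*(-(-6)*(-1)) = 135 + 37*(-1*6) = 135 + 37*(-6) = 135 - 222 = -87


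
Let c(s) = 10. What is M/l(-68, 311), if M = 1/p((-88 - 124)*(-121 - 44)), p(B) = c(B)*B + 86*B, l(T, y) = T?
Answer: -1/228349440 ≈ -4.3793e-9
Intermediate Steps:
p(B) = 96*B (p(B) = 10*B + 86*B = 96*B)
M = 1/3358080 (M = 1/(96*((-88 - 124)*(-121 - 44))) = 1/(96*(-212*(-165))) = 1/(96*34980) = 1/3358080 ≈ 2.9779e-7)
M/l(-68, 311) = (1/3358080)/(-68) = (1/3358080)*(-1/68) = -1/228349440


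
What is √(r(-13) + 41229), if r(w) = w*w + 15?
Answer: √41413 ≈ 203.50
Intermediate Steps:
r(w) = 15 + w² (r(w) = w² + 15 = 15 + w²)
√(r(-13) + 41229) = √((15 + (-13)²) + 41229) = √((15 + 169) + 41229) = √(184 + 41229) = √41413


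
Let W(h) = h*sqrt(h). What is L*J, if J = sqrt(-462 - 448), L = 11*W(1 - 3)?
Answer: 44*sqrt(455) ≈ 938.55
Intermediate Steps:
W(h) = h**(3/2)
L = -22*I*sqrt(2) (L = 11*(1 - 3)**(3/2) = 11*(-2)**(3/2) = 11*(-2*I*sqrt(2)) = -22*I*sqrt(2) ≈ -31.113*I)
J = I*sqrt(910) (J = sqrt(-910) = I*sqrt(910) ≈ 30.166*I)
L*J = (-22*I*sqrt(2))*(I*sqrt(910)) = 44*sqrt(455)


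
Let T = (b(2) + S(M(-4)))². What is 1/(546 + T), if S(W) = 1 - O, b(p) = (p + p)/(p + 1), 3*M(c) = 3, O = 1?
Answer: 9/4930 ≈ 0.0018256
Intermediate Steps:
M(c) = 1 (M(c) = (⅓)*3 = 1)
b(p) = 2*p/(1 + p) (b(p) = (2*p)/(1 + p) = 2*p/(1 + p))
S(W) = 0 (S(W) = 1 - 1*1 = 1 - 1 = 0)
T = 16/9 (T = (2*2/(1 + 2) + 0)² = (2*2/3 + 0)² = (2*2*(⅓) + 0)² = (4/3 + 0)² = (4/3)² = 16/9 ≈ 1.7778)
1/(546 + T) = 1/(546 + 16/9) = 1/(4930/9) = 9/4930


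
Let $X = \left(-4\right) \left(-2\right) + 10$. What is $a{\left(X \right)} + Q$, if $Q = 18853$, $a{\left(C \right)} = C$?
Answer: $18871$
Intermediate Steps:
$X = 18$ ($X = 8 + 10 = 18$)
$a{\left(X \right)} + Q = 18 + 18853 = 18871$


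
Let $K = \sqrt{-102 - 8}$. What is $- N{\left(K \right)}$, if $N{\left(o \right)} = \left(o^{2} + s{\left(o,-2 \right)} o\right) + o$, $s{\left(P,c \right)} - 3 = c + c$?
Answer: $110$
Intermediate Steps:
$s{\left(P,c \right)} = 3 + 2 c$ ($s{\left(P,c \right)} = 3 + \left(c + c\right) = 3 + 2 c$)
$K = i \sqrt{110}$ ($K = \sqrt{-110} = i \sqrt{110} \approx 10.488 i$)
$N{\left(o \right)} = o^{2}$ ($N{\left(o \right)} = \left(o^{2} + \left(3 + 2 \left(-2\right)\right) o\right) + o = \left(o^{2} + \left(3 - 4\right) o\right) + o = \left(o^{2} - o\right) + o = o^{2}$)
$- N{\left(K \right)} = - \left(i \sqrt{110}\right)^{2} = \left(-1\right) \left(-110\right) = 110$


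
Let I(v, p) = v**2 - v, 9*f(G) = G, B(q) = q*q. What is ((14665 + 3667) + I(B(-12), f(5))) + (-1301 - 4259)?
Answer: 33364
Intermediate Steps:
B(q) = q**2
f(G) = G/9
((14665 + 3667) + I(B(-12), f(5))) + (-1301 - 4259) = ((14665 + 3667) + (-12)**2*(-1 + (-12)**2)) + (-1301 - 4259) = (18332 + 144*(-1 + 144)) - 5560 = (18332 + 144*143) - 5560 = (18332 + 20592) - 5560 = 38924 - 5560 = 33364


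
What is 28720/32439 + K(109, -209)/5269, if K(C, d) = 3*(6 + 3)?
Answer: 13836503/15538281 ≈ 0.89048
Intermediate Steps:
K(C, d) = 27 (K(C, d) = 3*9 = 27)
28720/32439 + K(109, -209)/5269 = 28720/32439 + 27/5269 = 13836503/15538281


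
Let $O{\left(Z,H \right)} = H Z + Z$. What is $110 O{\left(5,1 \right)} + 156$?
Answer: $1256$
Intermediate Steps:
$O{\left(Z,H \right)} = Z + H Z$
$110 O{\left(5,1 \right)} + 156 = 110 \cdot 5 \left(1 + 1\right) + 156 = 110 \cdot 5 \cdot 2 + 156 = 110 \cdot 10 + 156 = 1100 + 156 = 1256$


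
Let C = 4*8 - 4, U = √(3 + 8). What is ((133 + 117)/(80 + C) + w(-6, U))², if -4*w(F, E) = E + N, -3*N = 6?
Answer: 100435/11664 - 38*√11/27 ≈ 3.9428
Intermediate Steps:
N = -2 (N = -⅓*6 = -2)
U = √11 ≈ 3.3166
C = 28 (C = 32 - 4 = 28)
w(F, E) = ½ - E/4 (w(F, E) = -(E - 2)/4 = -(-2 + E)/4 = ½ - E/4)
((133 + 117)/(80 + C) + w(-6, U))² = ((133 + 117)/(80 + 28) + (½ - √11/4))² = (250/108 + (½ - √11/4))² = (250*(1/108) + (½ - √11/4))² = (125/54 + (½ - √11/4))² = (76/27 - √11/4)²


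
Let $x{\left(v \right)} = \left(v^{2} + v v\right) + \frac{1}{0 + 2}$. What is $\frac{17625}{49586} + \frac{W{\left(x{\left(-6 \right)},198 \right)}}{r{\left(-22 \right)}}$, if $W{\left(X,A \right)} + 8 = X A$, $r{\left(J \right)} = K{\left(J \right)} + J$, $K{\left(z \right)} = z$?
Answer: $- \frac{355317421}{1090892} \approx -325.71$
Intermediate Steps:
$r{\left(J \right)} = 2 J$ ($r{\left(J \right)} = J + J = 2 J$)
$x{\left(v \right)} = \frac{1}{2} + 2 v^{2}$ ($x{\left(v \right)} = \left(v^{2} + v^{2}\right) + \frac{1}{2} = 2 v^{2} + \frac{1}{2} = \frac{1}{2} + 2 v^{2}$)
$W{\left(X,A \right)} = -8 + A X$ ($W{\left(X,A \right)} = -8 + X A = -8 + A X$)
$\frac{17625}{49586} + \frac{W{\left(x{\left(-6 \right)},198 \right)}}{r{\left(-22 \right)}} = \frac{17625}{49586} + \frac{-8 + 198 \left(\frac{1}{2} + 2 \left(-6\right)^{2}\right)}{2 \left(-22\right)} = 17625 \cdot \frac{1}{49586} + \frac{-8 + 198 \left(\frac{1}{2} + 2 \cdot 36\right)}{-44} = \frac{17625}{49586} + \left(-8 + 198 \left(\frac{1}{2} + 72\right)\right) \left(- \frac{1}{44}\right) = \frac{17625}{49586} + \left(-8 + 198 \cdot \frac{145}{2}\right) \left(- \frac{1}{44}\right) = \frac{17625}{49586} + \left(-8 + 14355\right) \left(- \frac{1}{44}\right) = \frac{17625}{49586} + 14347 \left(- \frac{1}{44}\right) = \frac{17625}{49586} - \frac{14347}{44} = - \frac{355317421}{1090892}$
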